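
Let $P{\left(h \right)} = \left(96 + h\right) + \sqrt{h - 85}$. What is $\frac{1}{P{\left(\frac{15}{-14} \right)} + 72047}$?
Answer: $\frac{14139818}{1020073757039} - \frac{14 i \sqrt{16870}}{1020073757039} \approx 1.3862 \cdot 10^{-5} - 1.7826 \cdot 10^{-9} i$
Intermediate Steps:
$P{\left(h \right)} = 96 + h + \sqrt{-85 + h}$ ($P{\left(h \right)} = \left(96 + h\right) + \sqrt{-85 + h} = 96 + h + \sqrt{-85 + h}$)
$\frac{1}{P{\left(\frac{15}{-14} \right)} + 72047} = \frac{1}{\left(96 + \frac{15}{-14} + \sqrt{-85 + \frac{15}{-14}}\right) + 72047} = \frac{1}{\left(96 + 15 \left(- \frac{1}{14}\right) + \sqrt{-85 + 15 \left(- \frac{1}{14}\right)}\right) + 72047} = \frac{1}{\left(96 - \frac{15}{14} + \sqrt{-85 - \frac{15}{14}}\right) + 72047} = \frac{1}{\left(96 - \frac{15}{14} + \sqrt{- \frac{1205}{14}}\right) + 72047} = \frac{1}{\left(96 - \frac{15}{14} + \frac{i \sqrt{16870}}{14}\right) + 72047} = \frac{1}{\left(\frac{1329}{14} + \frac{i \sqrt{16870}}{14}\right) + 72047} = \frac{1}{\frac{1009987}{14} + \frac{i \sqrt{16870}}{14}}$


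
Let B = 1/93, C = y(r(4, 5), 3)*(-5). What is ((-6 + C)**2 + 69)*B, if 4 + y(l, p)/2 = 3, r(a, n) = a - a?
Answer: 85/93 ≈ 0.91398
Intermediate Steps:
r(a, n) = 0
y(l, p) = -2 (y(l, p) = -8 + 2*3 = -8 + 6 = -2)
C = 10 (C = -2*(-5) = 10)
B = 1/93 ≈ 0.010753
((-6 + C)**2 + 69)*B = ((-6 + 10)**2 + 69)*(1/93) = (4**2 + 69)*(1/93) = (16 + 69)*(1/93) = 85*(1/93) = 85/93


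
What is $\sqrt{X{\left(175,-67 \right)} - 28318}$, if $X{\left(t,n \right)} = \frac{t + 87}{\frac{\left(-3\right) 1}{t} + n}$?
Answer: $\frac{i \sqrt{243472806482}}{2932} \approx 168.29 i$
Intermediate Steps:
$X{\left(t,n \right)} = \frac{87 + t}{n - \frac{3}{t}}$ ($X{\left(t,n \right)} = \frac{87 + t}{- \frac{3}{t} + n} = \frac{87 + t}{n - \frac{3}{t}}$)
$\sqrt{X{\left(175,-67 \right)} - 28318} = \sqrt{\frac{175 \left(87 + 175\right)}{-3 - 11725} - 28318} = \sqrt{175 \frac{1}{-3 - 11725} \cdot 262 - 28318} = \sqrt{175 \frac{1}{-11728} \cdot 262 - 28318} = \sqrt{175 \left(- \frac{1}{11728}\right) 262 - 28318} = \sqrt{- \frac{22925}{5864} - 28318} = \sqrt{- \frac{166079677}{5864}} = \frac{i \sqrt{243472806482}}{2932}$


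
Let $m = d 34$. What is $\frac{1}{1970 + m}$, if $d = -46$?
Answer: $\frac{1}{406} \approx 0.0024631$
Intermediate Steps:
$m = -1564$ ($m = \left(-46\right) 34 = -1564$)
$\frac{1}{1970 + m} = \frac{1}{1970 - 1564} = \frac{1}{406}$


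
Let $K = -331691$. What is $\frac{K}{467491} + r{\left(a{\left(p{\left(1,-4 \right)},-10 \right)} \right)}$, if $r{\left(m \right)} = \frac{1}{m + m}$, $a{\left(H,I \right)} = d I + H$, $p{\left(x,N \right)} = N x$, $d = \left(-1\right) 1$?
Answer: $- \frac{3512801}{5609892} \approx -0.62618$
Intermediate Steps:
$d = -1$
$a{\left(H,I \right)} = H - I$ ($a{\left(H,I \right)} = - I + H = H - I$)
$r{\left(m \right)} = \frac{1}{2 m}$
$\frac{K}{467491} + r{\left(a{\left(p{\left(1,-4 \right)},-10 \right)} \right)} = - \frac{331691}{467491} + \frac{1}{2 \left(\left(-4\right) 1 - -10\right)} = \left(-331691\right) \frac{1}{467491} + \frac{1}{2 \left(-4 + 10\right)} = - \frac{331691}{467491} + \frac{1}{2 \cdot 6} = - \frac{331691}{467491} + \frac{1}{2} \cdot \frac{1}{6} = - \frac{331691}{467491} + \frac{1}{12} = - \frac{3512801}{5609892}$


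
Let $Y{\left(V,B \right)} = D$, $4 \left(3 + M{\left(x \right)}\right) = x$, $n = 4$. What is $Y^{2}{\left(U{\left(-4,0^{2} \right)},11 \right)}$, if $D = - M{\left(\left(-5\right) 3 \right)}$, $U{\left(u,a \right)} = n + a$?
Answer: $\frac{729}{16} \approx 45.563$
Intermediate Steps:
$M{\left(x \right)} = -3 + \frac{x}{4}$
$U{\left(u,a \right)} = 4 + a$
$D = \frac{27}{4}$ ($D = - (-3 + \frac{\left(-5\right) 3}{4}) = - (-3 + \frac{1}{4} \left(-15\right)) = - (-3 - \frac{15}{4}) = \left(-1\right) \left(- \frac{27}{4}\right) = \frac{27}{4} \approx 6.75$)
$Y{\left(V,B \right)} = \frac{27}{4}$
$Y^{2}{\left(U{\left(-4,0^{2} \right)},11 \right)} = \left(\frac{27}{4}\right)^{2} = \frac{729}{16}$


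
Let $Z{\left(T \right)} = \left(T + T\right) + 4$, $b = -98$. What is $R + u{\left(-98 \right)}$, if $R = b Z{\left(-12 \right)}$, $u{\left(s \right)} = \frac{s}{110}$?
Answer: $\frac{107751}{55} \approx 1959.1$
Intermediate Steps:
$Z{\left(T \right)} = 4 + 2 T$ ($Z{\left(T \right)} = 2 T + 4 = 4 + 2 T$)
$u{\left(s \right)} = \frac{s}{110}$ ($u{\left(s \right)} = s \frac{1}{110} = \frac{s}{110}$)
$R = 1960$ ($R = - 98 \left(4 + 2 \left(-12\right)\right) = - 98 \left(4 - 24\right) = \left(-98\right) \left(-20\right) = 1960$)
$R + u{\left(-98 \right)} = 1960 + \frac{1}{110} \left(-98\right) = 1960 - \frac{49}{55} = \frac{107751}{55}$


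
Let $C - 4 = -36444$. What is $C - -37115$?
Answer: $675$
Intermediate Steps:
$C = -36440$ ($C = 4 - 36444 = -36440$)
$C - -37115 = -36440 - -37115 = -36440 + 37115 = 675$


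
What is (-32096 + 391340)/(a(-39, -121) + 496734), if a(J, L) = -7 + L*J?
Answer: 179622/250723 ≈ 0.71642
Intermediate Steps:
a(J, L) = -7 + J*L
(-32096 + 391340)/(a(-39, -121) + 496734) = (-32096 + 391340)/((-7 - 39*(-121)) + 496734) = 359244/((-7 + 4719) + 496734) = 359244/(4712 + 496734) = 359244/501446 = 359244*(1/501446) = 179622/250723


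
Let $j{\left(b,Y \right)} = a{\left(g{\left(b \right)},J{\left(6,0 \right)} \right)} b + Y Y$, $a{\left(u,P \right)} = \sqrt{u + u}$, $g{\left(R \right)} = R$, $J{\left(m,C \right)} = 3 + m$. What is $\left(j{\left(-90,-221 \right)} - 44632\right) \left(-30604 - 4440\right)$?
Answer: $-147500196 + 18923760 i \sqrt{5} \approx -1.475 \cdot 10^{8} + 4.2315 \cdot 10^{7} i$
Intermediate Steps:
$a{\left(u,P \right)} = \sqrt{2} \sqrt{u}$ ($a{\left(u,P \right)} = \sqrt{2 u} = \sqrt{2} \sqrt{u}$)
$j{\left(b,Y \right)} = Y^{2} + \sqrt{2} b^{\frac{3}{2}}$ ($j{\left(b,Y \right)} = \sqrt{2} \sqrt{b} b + Y Y = \sqrt{2} b^{\frac{3}{2}} + Y^{2} = Y^{2} + \sqrt{2} b^{\frac{3}{2}}$)
$\left(j{\left(-90,-221 \right)} - 44632\right) \left(-30604 - 4440\right) = \left(\left(\left(-221\right)^{2} + \sqrt{2} \left(-90\right)^{\frac{3}{2}}\right) - 44632\right) \left(-30604 - 4440\right) = \left(\left(48841 + \sqrt{2} \left(- 270 i \sqrt{10}\right)\right) - 44632\right) \left(-35044\right) = \left(\left(48841 - 540 i \sqrt{5}\right) - 44632\right) \left(-35044\right) = \left(4209 - 540 i \sqrt{5}\right) \left(-35044\right) = -147500196 + 18923760 i \sqrt{5}$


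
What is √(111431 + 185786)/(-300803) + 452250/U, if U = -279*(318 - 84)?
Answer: -8375/1209 - √297217/300803 ≈ -6.9290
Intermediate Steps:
U = -65286 (U = -279*234 = -65286)
√(111431 + 185786)/(-300803) + 452250/U = √(111431 + 185786)/(-300803) + 452250/(-65286) = √297217*(-1/300803) + 452250*(-1/65286) = -√297217/300803 - 8375/1209 = -8375/1209 - √297217/300803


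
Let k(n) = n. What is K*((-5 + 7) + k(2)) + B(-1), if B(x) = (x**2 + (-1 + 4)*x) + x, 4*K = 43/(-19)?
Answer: -100/19 ≈ -5.2632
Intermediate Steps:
K = -43/76 (K = (43/(-19))/4 = (43*(-1/19))/4 = (1/4)*(-43/19) = -43/76 ≈ -0.56579)
B(x) = x**2 + 4*x (B(x) = (x**2 + 3*x) + x = x**2 + 4*x)
K*((-5 + 7) + k(2)) + B(-1) = -43*((-5 + 7) + 2)/76 - (4 - 1) = -43*(2 + 2)/76 - 1*3 = -43/76*4 - 3 = -43/19 - 3 = -100/19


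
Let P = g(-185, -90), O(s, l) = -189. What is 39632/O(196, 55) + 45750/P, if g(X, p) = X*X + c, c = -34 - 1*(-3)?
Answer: -224421643/1077111 ≈ -208.36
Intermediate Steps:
c = -31 (c = -34 + 3 = -31)
g(X, p) = -31 + X² (g(X, p) = X*X - 31 = X² - 31 = -31 + X²)
P = 34194 (P = -31 + (-185)² = -31 + 34225 = 34194)
39632/O(196, 55) + 45750/P = 39632/(-189) + 45750/34194 = 39632*(-1/189) + 45750*(1/34194) = -39632/189 + 7625/5699 = -224421643/1077111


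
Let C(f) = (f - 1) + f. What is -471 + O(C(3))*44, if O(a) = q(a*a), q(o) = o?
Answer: 629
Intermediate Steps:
C(f) = -1 + 2*f (C(f) = (-1 + f) + f = -1 + 2*f)
O(a) = a² (O(a) = a*a = a²)
-471 + O(C(3))*44 = -471 + (-1 + 2*3)²*44 = -471 + (-1 + 6)²*44 = -471 + 5²*44 = -471 + 25*44 = -471 + 1100 = 629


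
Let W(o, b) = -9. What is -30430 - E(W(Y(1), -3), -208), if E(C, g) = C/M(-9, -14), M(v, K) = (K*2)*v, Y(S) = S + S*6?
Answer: -852039/28 ≈ -30430.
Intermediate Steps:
Y(S) = 7*S (Y(S) = S + 6*S = 7*S)
M(v, K) = 2*K*v (M(v, K) = (2*K)*v = 2*K*v)
E(C, g) = C/252 (E(C, g) = C/((2*(-14)*(-9))) = C/252)
-30430 - E(W(Y(1), -3), -208) = -30430 - (-9)/252 = -30430 - 1*(-1/28) = -30430 + 1/28 = -852039/28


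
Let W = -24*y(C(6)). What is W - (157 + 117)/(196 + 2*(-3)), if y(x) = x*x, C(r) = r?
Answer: -82217/95 ≈ -865.44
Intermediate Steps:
y(x) = x²
W = -864 (W = -24*6² = -24*36 = -864)
W - (157 + 117)/(196 + 2*(-3)) = -864 - (157 + 117)/(196 + 2*(-3)) = -864 - 274/(196 - 6) = -864 - 274/190 = -864 - 1*137/95 = -864 - 137/95 = -82217/95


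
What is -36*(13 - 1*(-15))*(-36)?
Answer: 36288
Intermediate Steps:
-36*(13 - 1*(-15))*(-36) = -36*(13 + 15)*(-36) = -36*28*(-36) = -1008*(-36) = 36288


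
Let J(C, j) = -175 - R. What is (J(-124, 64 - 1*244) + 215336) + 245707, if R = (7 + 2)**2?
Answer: 460787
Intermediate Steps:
R = 81 (R = 9**2 = 81)
J(C, j) = -256 (J(C, j) = -175 - 1*81 = -175 - 81 = -256)
(J(-124, 64 - 1*244) + 215336) + 245707 = (-256 + 215336) + 245707 = 215080 + 245707 = 460787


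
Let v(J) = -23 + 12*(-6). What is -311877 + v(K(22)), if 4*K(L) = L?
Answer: -311972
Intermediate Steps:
K(L) = L/4
v(J) = -95 (v(J) = -23 - 72 = -95)
-311877 + v(K(22)) = -311877 - 95 = -311972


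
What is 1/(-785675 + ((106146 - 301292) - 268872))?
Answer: -1/1249693 ≈ -8.0020e-7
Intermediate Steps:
1/(-785675 + ((106146 - 301292) - 268872)) = 1/(-785675 + (-195146 - 268872)) = 1/(-785675 - 464018) = 1/(-1249693) = -1/1249693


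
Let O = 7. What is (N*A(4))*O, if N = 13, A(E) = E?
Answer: 364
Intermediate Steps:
(N*A(4))*O = (13*4)*7 = 52*7 = 364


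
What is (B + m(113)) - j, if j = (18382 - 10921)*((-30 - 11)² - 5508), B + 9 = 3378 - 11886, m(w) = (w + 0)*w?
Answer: 28557499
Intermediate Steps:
m(w) = w² (m(w) = w*w = w²)
B = -8517 (B = -9 + (3378 - 11886) = -9 - 8508 = -8517)
j = -28553247 (j = 7461*((-41)² - 5508) = 7461*(1681 - 5508) = 7461*(-3827) = -28553247)
(B + m(113)) - j = (-8517 + 113²) - 1*(-28553247) = (-8517 + 12769) + 28553247 = 4252 + 28553247 = 28557499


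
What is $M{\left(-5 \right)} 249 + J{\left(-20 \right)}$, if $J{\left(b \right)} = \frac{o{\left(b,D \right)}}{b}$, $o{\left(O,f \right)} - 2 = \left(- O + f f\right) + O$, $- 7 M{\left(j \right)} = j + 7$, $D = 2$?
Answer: $- \frac{5001}{70} \approx -71.443$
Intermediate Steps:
$M{\left(j \right)} = -1 - \frac{j}{7}$ ($M{\left(j \right)} = - \frac{j + 7}{7} = - \frac{7 + j}{7} = -1 - \frac{j}{7}$)
$o{\left(O,f \right)} = 2 + f^{2}$ ($o{\left(O,f \right)} = 2 + \left(\left(- O + f f\right) + O\right) = 2 + \left(\left(- O + f^{2}\right) + O\right) = 2 + \left(\left(f^{2} - O\right) + O\right) = 2 + f^{2}$)
$J{\left(b \right)} = \frac{6}{b}$ ($J{\left(b \right)} = \frac{2 + 2^{2}}{b} = \frac{2 + 4}{b} = \frac{6}{b}$)
$M{\left(-5 \right)} 249 + J{\left(-20 \right)} = \left(-1 - - \frac{5}{7}\right) 249 + \frac{6}{-20} = \left(-1 + \frac{5}{7}\right) 249 + 6 \left(- \frac{1}{20}\right) = \left(- \frac{2}{7}\right) 249 - \frac{3}{10} = - \frac{498}{7} - \frac{3}{10} = - \frac{5001}{70}$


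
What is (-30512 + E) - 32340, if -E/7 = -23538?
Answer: 101914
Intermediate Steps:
E = 164766 (E = -7*(-23538) = 164766)
(-30512 + E) - 32340 = (-30512 + 164766) - 32340 = 134254 - 32340 = 101914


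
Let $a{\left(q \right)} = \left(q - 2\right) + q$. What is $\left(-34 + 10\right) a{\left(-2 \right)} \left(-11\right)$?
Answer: $-1584$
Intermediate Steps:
$a{\left(q \right)} = -2 + 2 q$ ($a{\left(q \right)} = \left(-2 + q\right) + q = -2 + 2 q$)
$\left(-34 + 10\right) a{\left(-2 \right)} \left(-11\right) = \left(-34 + 10\right) \left(-2 + 2 \left(-2\right)\right) \left(-11\right) = - 24 \left(-2 - 4\right) \left(-11\right) = \left(-24\right) \left(-6\right) \left(-11\right) = 144 \left(-11\right) = -1584$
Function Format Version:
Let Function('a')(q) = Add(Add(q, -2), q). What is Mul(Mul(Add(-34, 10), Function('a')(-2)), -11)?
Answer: -1584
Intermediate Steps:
Function('a')(q) = Add(-2, Mul(2, q)) (Function('a')(q) = Add(Add(-2, q), q) = Add(-2, Mul(2, q)))
Mul(Mul(Add(-34, 10), Function('a')(-2)), -11) = Mul(Mul(Add(-34, 10), Add(-2, Mul(2, -2))), -11) = Mul(Mul(-24, Add(-2, -4)), -11) = Mul(Mul(-24, -6), -11) = Mul(144, -11) = -1584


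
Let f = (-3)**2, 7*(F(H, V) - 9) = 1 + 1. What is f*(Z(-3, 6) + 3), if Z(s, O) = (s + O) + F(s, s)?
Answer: 963/7 ≈ 137.57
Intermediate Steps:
F(H, V) = 65/7 (F(H, V) = 9 + (1 + 1)/7 = 9 + (1/7)*2 = 9 + 2/7 = 65/7)
Z(s, O) = 65/7 + O + s (Z(s, O) = (s + O) + 65/7 = (O + s) + 65/7 = 65/7 + O + s)
f = 9
f*(Z(-3, 6) + 3) = 9*((65/7 + 6 - 3) + 3) = 9*(86/7 + 3) = 9*(107/7) = 963/7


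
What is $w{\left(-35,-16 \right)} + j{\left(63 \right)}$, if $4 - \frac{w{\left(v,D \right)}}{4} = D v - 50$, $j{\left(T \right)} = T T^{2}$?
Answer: $248023$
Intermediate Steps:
$j{\left(T \right)} = T^{3}$
$w{\left(v,D \right)} = 216 - 4 D v$ ($w{\left(v,D \right)} = 16 - 4 \left(D v - 50\right) = 16 - 4 \left(-50 + D v\right) = 16 - \left(-200 + 4 D v\right) = 216 - 4 D v$)
$w{\left(-35,-16 \right)} + j{\left(63 \right)} = \left(216 - \left(-64\right) \left(-35\right)\right) + 63^{3} = \left(216 - 2240\right) + 250047 = -2024 + 250047 = 248023$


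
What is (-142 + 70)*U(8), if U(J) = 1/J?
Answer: -9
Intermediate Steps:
U(J) = 1/J
(-142 + 70)*U(8) = (-142 + 70)/8 = -72*⅛ = -9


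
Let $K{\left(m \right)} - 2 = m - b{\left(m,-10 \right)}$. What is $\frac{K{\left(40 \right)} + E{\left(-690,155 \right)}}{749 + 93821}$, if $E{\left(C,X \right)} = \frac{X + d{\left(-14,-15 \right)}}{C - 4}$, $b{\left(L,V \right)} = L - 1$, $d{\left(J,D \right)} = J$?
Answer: $\frac{1941}{65631580} \approx 2.9574 \cdot 10^{-5}$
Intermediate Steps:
$b{\left(L,V \right)} = -1 + L$ ($b{\left(L,V \right)} = L - 1 = -1 + L$)
$E{\left(C,X \right)} = \frac{-14 + X}{-4 + C}$ ($E{\left(C,X \right)} = \frac{X - 14}{C - 4} = \frac{-14 + X}{-4 + C}$)
$K{\left(m \right)} = 3$ ($K{\left(m \right)} = 2 + \left(m - \left(-1 + m\right)\right) = 2 + 1 = 3$)
$\frac{K{\left(40 \right)} + E{\left(-690,155 \right)}}{749 + 93821} = \frac{3 + \frac{-14 + 155}{-4 - 690}}{749 + 93821} = \frac{3 + \frac{1}{-694} \cdot 141}{94570} = \left(3 - \frac{141}{694}\right) \frac{1}{94570} = \frac{1941}{694} \cdot \frac{1}{94570} = \frac{1941}{65631580}$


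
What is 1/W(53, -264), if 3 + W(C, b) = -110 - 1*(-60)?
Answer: -1/53 ≈ -0.018868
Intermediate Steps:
W(C, b) = -53 (W(C, b) = -3 + (-110 - 1*(-60)) = -3 + (-110 + 60) = -3 - 50 = -53)
1/W(53, -264) = 1/(-53) = -1/53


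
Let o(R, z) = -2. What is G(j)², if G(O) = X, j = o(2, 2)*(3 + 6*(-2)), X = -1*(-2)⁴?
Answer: 256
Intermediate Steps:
X = -16 (X = -1*16 = -16)
j = 18 (j = -2*(3 + 6*(-2)) = -2*(3 - 12) = -2*(-9) = 18)
G(O) = -16
G(j)² = (-16)² = 256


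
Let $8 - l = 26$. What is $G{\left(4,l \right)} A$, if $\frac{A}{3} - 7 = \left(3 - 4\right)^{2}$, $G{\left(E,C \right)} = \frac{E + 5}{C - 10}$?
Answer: $- \frac{54}{7} \approx -7.7143$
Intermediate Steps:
$l = -18$ ($l = 8 - 26 = -18$)
$G{\left(E,C \right)} = \frac{5 + E}{-10 + C}$
$A = 24$ ($A = 21 + 3 \left(3 - 4\right)^{2} = 21 + 3 \left(-1\right)^{2} = 21 + 3 \cdot 1 = 21 + 3 = 24$)
$G{\left(4,l \right)} A = \frac{5 + 4}{-10 - 18} \cdot 24 = \frac{1}{-28} \cdot 9 \cdot 24 = \left(- \frac{1}{28}\right) 9 \cdot 24 = \left(- \frac{9}{28}\right) 24 = - \frac{54}{7}$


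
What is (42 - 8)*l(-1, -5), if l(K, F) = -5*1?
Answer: -170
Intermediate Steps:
l(K, F) = -5
(42 - 8)*l(-1, -5) = (42 - 8)*(-5) = 34*(-5) = -170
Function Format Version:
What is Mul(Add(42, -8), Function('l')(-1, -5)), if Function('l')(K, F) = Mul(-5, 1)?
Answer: -170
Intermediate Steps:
Function('l')(K, F) = -5
Mul(Add(42, -8), Function('l')(-1, -5)) = Mul(Add(42, -8), -5) = Mul(34, -5) = -170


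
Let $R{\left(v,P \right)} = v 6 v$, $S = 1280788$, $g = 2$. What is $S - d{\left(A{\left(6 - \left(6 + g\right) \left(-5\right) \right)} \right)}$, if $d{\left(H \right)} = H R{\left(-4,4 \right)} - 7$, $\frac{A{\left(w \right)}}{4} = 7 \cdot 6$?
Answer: $1264667$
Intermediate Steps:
$R{\left(v,P \right)} = 6 v^{2}$ ($R{\left(v,P \right)} = 6 v v = 6 v^{2}$)
$A{\left(w \right)} = 168$ ($A{\left(w \right)} = 4 \cdot 7 \cdot 6 = 4 \cdot 42 = 168$)
$d{\left(H \right)} = -7 + 96 H$ ($d{\left(H \right)} = H 6 \left(-4\right)^{2} - 7 = H 6 \cdot 16 - 7 = H 96 - 7 = 96 H - 7 = -7 + 96 H$)
$S - d{\left(A{\left(6 - \left(6 + g\right) \left(-5\right) \right)} \right)} = 1280788 - \left(-7 + 96 \cdot 168\right) = 1280788 - \left(-7 + 16128\right) = 1280788 - 16121 = 1264667$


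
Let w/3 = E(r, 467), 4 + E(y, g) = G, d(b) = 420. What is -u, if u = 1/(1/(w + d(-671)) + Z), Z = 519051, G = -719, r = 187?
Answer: -1749/907820198 ≈ -1.9266e-6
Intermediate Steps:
E(y, g) = -723 (E(y, g) = -4 - 719 = -723)
w = -2169 (w = 3*(-723) = -2169)
u = 1749/907820198 (u = 1/(1/(-2169 + 420) + 519051) = 1/(1/(-1749) + 519051) = 1/(-1/1749 + 519051) = 1/(907820198/1749) = 1749/907820198 ≈ 1.9266e-6)
-u = -1*1749/907820198 = -1749/907820198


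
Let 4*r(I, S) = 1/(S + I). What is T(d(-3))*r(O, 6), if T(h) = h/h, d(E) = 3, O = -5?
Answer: ¼ ≈ 0.25000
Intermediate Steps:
T(h) = 1
r(I, S) = 1/(4*(I + S)) (r(I, S) = 1/(4*(S + I)) = 1/(4*(I + S)))
T(d(-3))*r(O, 6) = 1*(1/(4*(-5 + 6))) = 1*((¼)/1) = 1*((¼)*1) = 1*(¼) = ¼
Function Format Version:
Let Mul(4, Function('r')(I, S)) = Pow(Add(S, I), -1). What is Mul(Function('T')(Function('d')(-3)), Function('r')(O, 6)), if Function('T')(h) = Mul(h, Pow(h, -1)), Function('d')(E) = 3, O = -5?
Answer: Rational(1, 4) ≈ 0.25000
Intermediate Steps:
Function('T')(h) = 1
Function('r')(I, S) = Mul(Rational(1, 4), Pow(Add(I, S), -1)) (Function('r')(I, S) = Mul(Rational(1, 4), Pow(Add(S, I), -1)) = Mul(Rational(1, 4), Pow(Add(I, S), -1)))
Mul(Function('T')(Function('d')(-3)), Function('r')(O, 6)) = Mul(1, Mul(Rational(1, 4), Pow(Add(-5, 6), -1))) = Mul(1, Mul(Rational(1, 4), Pow(1, -1))) = Mul(1, Mul(Rational(1, 4), 1)) = Mul(1, Rational(1, 4)) = Rational(1, 4)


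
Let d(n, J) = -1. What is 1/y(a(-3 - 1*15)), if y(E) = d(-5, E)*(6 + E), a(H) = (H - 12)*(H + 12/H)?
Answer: -1/566 ≈ -0.0017668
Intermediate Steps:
a(H) = (-12 + H)*(H + 12/H)
y(E) = -6 - E (y(E) = -(6 + E) = -6 - E)
1/y(a(-3 - 1*15)) = 1/(-6 - (12 + (-3 - 1*15)**2 - 144/(-3 - 1*15) - 12*(-3 - 1*15))) = 1/(-6 - (12 + (-3 - 15)**2 - 144/(-3 - 15) - 12*(-3 - 15))) = 1/(-6 - (12 + (-18)**2 - 144/(-18) - 12*(-18))) = 1/(-6 - (12 + 324 - 144*(-1/18) + 216)) = 1/(-6 - (12 + 324 + 8 + 216)) = 1/(-6 - 1*560) = 1/(-6 - 560) = 1/(-566) = -1/566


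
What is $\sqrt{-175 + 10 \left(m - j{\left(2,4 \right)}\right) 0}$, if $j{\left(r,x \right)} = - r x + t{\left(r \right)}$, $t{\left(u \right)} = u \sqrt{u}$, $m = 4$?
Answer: $5 i \sqrt{7} \approx 13.229 i$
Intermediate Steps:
$t{\left(u \right)} = u^{\frac{3}{2}}$
$j{\left(r,x \right)} = r^{\frac{3}{2}} - r x$ ($j{\left(r,x \right)} = - r x + r^{\frac{3}{2}} = r^{\frac{3}{2}} - r x$)
$\sqrt{-175 + 10 \left(m - j{\left(2,4 \right)}\right) 0} = \sqrt{-175 + 10 \left(4 - \left(2^{\frac{3}{2}} - 2 \cdot 4\right)\right) 0} = \sqrt{-175 + 10 \left(4 - \left(2 \sqrt{2} - 8\right)\right) 0} = \sqrt{-175 + 10 \left(4 - \left(-8 + 2 \sqrt{2}\right)\right) 0} = \sqrt{-175 + 10 \left(4 + \left(8 - 2 \sqrt{2}\right)\right) 0} = \sqrt{-175 + 10 \left(12 - 2 \sqrt{2}\right) 0} = \sqrt{-175 + \left(120 - 20 \sqrt{2}\right) 0} = \sqrt{-175 + 0} = \sqrt{-175} = 5 i \sqrt{7}$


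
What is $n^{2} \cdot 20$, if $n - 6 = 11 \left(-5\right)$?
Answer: $48020$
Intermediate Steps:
$n = -49$ ($n = 6 + 11 \left(-5\right) = 6 - 55 = -49$)
$n^{2} \cdot 20 = \left(-49\right)^{2} \cdot 20 = 2401 \cdot 20 = 48020$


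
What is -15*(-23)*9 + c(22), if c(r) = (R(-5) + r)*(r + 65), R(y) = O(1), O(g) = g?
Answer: 5106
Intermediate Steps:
R(y) = 1
c(r) = (1 + r)*(65 + r) (c(r) = (1 + r)*(r + 65) = (1 + r)*(65 + r))
-15*(-23)*9 + c(22) = -15*(-23)*9 + (65 + 22**2 + 66*22) = 345*9 + (65 + 484 + 1452) = 3105 + 2001 = 5106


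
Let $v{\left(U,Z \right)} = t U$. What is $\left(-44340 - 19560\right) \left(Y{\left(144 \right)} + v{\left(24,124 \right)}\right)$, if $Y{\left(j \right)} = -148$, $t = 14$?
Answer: $-12013200$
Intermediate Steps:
$v{\left(U,Z \right)} = 14 U$
$\left(-44340 - 19560\right) \left(Y{\left(144 \right)} + v{\left(24,124 \right)}\right) = \left(-44340 - 19560\right) \left(-148 + 14 \cdot 24\right) = - 63900 \left(-148 + 336\right) = \left(-63900\right) 188 = -12013200$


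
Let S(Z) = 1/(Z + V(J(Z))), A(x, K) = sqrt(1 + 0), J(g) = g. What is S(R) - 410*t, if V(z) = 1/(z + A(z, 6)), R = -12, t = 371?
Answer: -20230641/133 ≈ -1.5211e+5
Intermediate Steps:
A(x, K) = 1 (A(x, K) = sqrt(1) = 1)
V(z) = 1/(1 + z) (V(z) = 1/(z + 1) = 1/(1 + z))
S(Z) = 1/(Z + 1/(1 + Z))
S(R) - 410*t = (1 - 12)/(1 - 12*(1 - 12)) - 410*371 = -11/(1 - 12*(-11)) - 152110 = -11/(1 + 132) - 152110 = -11/133 - 152110 = -20230641/133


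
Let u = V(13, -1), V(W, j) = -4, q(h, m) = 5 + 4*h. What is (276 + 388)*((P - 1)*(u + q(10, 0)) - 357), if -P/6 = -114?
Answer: 18356944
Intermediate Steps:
P = 684 (P = -6*(-114) = 684)
u = -4
(276 + 388)*((P - 1)*(u + q(10, 0)) - 357) = (276 + 388)*((684 - 1)*(-4 + (5 + 4*10)) - 357) = 664*(683*(-4 + (5 + 40)) - 357) = 664*(683*(-4 + 45) - 357) = 664*(683*41 - 357) = 664*(28003 - 357) = 664*27646 = 18356944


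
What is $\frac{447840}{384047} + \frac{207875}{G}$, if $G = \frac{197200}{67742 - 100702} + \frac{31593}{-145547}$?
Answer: $- \frac{4787094582751689860}{142784707778537} \approx -33527.0$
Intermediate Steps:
$G = - \frac{371789671}{59965364}$ ($G = \frac{197200}{67742 - 100702} + 31593 \left(- \frac{1}{145547}\right) = \frac{197200}{-32960} - \frac{31593}{145547} = 197200 \left(- \frac{1}{32960}\right) - \frac{31593}{145547} = - \frac{2465}{412} - \frac{31593}{145547} = - \frac{371789671}{59965364} \approx -6.2001$)
$\frac{447840}{384047} + \frac{207875}{G} = \frac{447840}{384047} + \frac{207875}{- \frac{371789671}{59965364}} = 447840 \cdot \frac{1}{384047} + 207875 \left(- \frac{59965364}{371789671}\right) = \frac{447840}{384047} - \frac{12465300041500}{371789671} = - \frac{4787094582751689860}{142784707778537}$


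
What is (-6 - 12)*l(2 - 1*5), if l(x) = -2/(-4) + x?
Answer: 45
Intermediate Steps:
l(x) = ½ + x (l(x) = -2*(-¼) + x = ½ + x)
(-6 - 12)*l(2 - 1*5) = (-6 - 12)*(½ + (2 - 1*5)) = -18*(½ + (2 - 5)) = -18*(½ - 3) = -18*(-5/2) = 45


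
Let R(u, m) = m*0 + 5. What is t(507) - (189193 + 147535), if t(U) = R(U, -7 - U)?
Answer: -336723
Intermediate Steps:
R(u, m) = 5 (R(u, m) = 0 + 5 = 5)
t(U) = 5
t(507) - (189193 + 147535) = 5 - (189193 + 147535) = 5 - 1*336728 = 5 - 336728 = -336723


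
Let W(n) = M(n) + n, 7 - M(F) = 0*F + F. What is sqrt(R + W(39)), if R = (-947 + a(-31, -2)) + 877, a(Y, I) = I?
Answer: I*sqrt(65) ≈ 8.0623*I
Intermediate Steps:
M(F) = 7 - F (M(F) = 7 - (0*F + F) = 7 - (0 + F) = 7 - F)
R = -72 (R = (-947 - 2) + 877 = -949 + 877 = -72)
W(n) = 7 (W(n) = (7 - n) + n = 7)
sqrt(R + W(39)) = sqrt(-72 + 7) = sqrt(-65) = I*sqrt(65)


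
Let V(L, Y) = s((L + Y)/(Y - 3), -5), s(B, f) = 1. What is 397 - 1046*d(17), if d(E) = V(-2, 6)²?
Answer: -649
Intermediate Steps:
V(L, Y) = 1
d(E) = 1 (d(E) = 1² = 1)
397 - 1046*d(17) = 397 - 1046*1 = 397 - 1046 = -649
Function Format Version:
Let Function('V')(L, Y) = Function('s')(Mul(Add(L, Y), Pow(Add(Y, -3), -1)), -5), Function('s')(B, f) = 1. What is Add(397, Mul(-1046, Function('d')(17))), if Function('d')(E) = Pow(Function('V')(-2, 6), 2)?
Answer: -649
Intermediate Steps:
Function('V')(L, Y) = 1
Function('d')(E) = 1 (Function('d')(E) = Pow(1, 2) = 1)
Add(397, Mul(-1046, Function('d')(17))) = Add(397, Mul(-1046, 1)) = Add(397, -1046) = -649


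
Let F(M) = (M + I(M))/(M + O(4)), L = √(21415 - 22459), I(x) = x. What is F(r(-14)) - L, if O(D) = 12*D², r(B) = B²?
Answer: 98/97 - 6*I*√29 ≈ 1.0103 - 32.311*I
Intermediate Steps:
L = 6*I*√29 (L = √(-1044) = 6*I*√29 ≈ 32.311*I)
F(M) = 2*M/(192 + M) (F(M) = (M + M)/(M + 12*4²) = (2*M)/(M + 12*16) = (2*M)/(M + 192) = (2*M)/(192 + M) = 2*M/(192 + M))
F(r(-14)) - L = 2*(-14)²/(192 + (-14)²) - 6*I*√29 = 2*196/(192 + 196) - 6*I*√29 = 2*196/388 - 6*I*√29 = 2*196*(1/388) - 6*I*√29 = 98/97 - 6*I*√29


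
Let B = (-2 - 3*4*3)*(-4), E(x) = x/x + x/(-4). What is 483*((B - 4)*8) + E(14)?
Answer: 1143739/2 ≈ 5.7187e+5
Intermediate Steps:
E(x) = 1 - x/4 (E(x) = 1 + x*(-¼) = 1 - x/4)
B = 152 (B = (-2 - 12*3)*(-4) = (-2 - 36)*(-4) = -38*(-4) = 152)
483*((B - 4)*8) + E(14) = 483*((152 - 4)*8) + (1 - ¼*14) = 483*(148*8) + (1 - 7/2) = 483*1184 - 5/2 = 571872 - 5/2 = 1143739/2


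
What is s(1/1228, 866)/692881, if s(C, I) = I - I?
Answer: 0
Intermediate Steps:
s(C, I) = 0
s(1/1228, 866)/692881 = 0/692881 = 0*(1/692881) = 0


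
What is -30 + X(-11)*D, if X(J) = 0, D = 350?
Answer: -30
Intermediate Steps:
-30 + X(-11)*D = -30 + 0*350 = -30 + 0 = -30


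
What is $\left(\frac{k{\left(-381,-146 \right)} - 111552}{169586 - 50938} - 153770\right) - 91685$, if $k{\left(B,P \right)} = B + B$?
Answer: $- \frac{14561428577}{59324} \approx -2.4546 \cdot 10^{5}$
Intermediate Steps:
$k{\left(B,P \right)} = 2 B$
$\left(\frac{k{\left(-381,-146 \right)} - 111552}{169586 - 50938} - 153770\right) - 91685 = \left(\frac{2 \left(-381\right) - 111552}{169586 - 50938} - 153770\right) - 91685 = \left(\frac{-762 - 111552}{118648} - 153770\right) - 91685 = \left(\left(-112314\right) \frac{1}{118648} - 153770\right) - 91685 = \left(- \frac{56157}{59324} - 153770\right) - 91685 = - \frac{9122307637}{59324} - 91685 = - \frac{14561428577}{59324}$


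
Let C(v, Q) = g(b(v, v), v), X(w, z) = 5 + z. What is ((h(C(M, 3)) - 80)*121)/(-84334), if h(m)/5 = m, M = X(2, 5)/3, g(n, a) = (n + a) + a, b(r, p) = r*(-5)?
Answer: 7865/42167 ≈ 0.18652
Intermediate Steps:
b(r, p) = -5*r
g(n, a) = n + 2*a (g(n, a) = (a + n) + a = n + 2*a)
M = 10/3 (M = (5 + 5)/3 = 10*(⅓) = 10/3 ≈ 3.3333)
C(v, Q) = -3*v (C(v, Q) = -5*v + 2*v = -3*v)
h(m) = 5*m
((h(C(M, 3)) - 80)*121)/(-84334) = ((5*(-3*10/3) - 80)*121)/(-84334) = ((5*(-10) - 80)*121)*(-1/84334) = ((-50 - 80)*121)*(-1/84334) = -130*121*(-1/84334) = -15730*(-1/84334) = 7865/42167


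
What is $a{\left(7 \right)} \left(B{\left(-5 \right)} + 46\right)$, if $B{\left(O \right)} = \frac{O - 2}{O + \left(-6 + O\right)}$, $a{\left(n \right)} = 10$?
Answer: $\frac{3715}{8} \approx 464.38$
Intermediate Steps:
$B{\left(O \right)} = \frac{-2 + O}{-6 + 2 O}$
$a{\left(7 \right)} \left(B{\left(-5 \right)} + 46\right) = 10 \left(\frac{-2 - 5}{2 \left(-3 - 5\right)} + 46\right) = 10 \left(\frac{1}{2} \frac{1}{-8} \left(-7\right) + 46\right) = 10 \left(\frac{1}{2} \left(- \frac{1}{8}\right) \left(-7\right) + 46\right) = 10 \left(\frac{7}{16} + 46\right) = 10 \cdot \frac{743}{16} = \frac{3715}{8}$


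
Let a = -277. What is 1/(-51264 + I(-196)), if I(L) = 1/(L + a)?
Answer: -473/24247873 ≈ -1.9507e-5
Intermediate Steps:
I(L) = 1/(-277 + L) (I(L) = 1/(L - 277) = 1/(-277 + L))
1/(-51264 + I(-196)) = 1/(-51264 + 1/(-277 - 196)) = 1/(-51264 + 1/(-473)) = 1/(-51264 - 1/473) = 1/(-24247873/473) = -473/24247873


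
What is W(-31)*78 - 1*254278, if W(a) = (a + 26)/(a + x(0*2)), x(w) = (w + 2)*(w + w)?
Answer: -7882228/31 ≈ -2.5427e+5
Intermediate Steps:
x(w) = 2*w*(2 + w) (x(w) = (2 + w)*(2*w) = 2*w*(2 + w))
W(a) = (26 + a)/a (W(a) = (a + 26)/(a + 2*(0*2)*(2 + 0*2)) = (26 + a)/(a + 2*0*(2 + 0)) = (26 + a)/(a + 2*0*2) = (26 + a)/(a + 0) = (26 + a)/a)
W(-31)*78 - 1*254278 = ((26 - 31)/(-31))*78 - 1*254278 = -1/31*(-5)*78 - 254278 = (5/31)*78 - 254278 = 390/31 - 254278 = -7882228/31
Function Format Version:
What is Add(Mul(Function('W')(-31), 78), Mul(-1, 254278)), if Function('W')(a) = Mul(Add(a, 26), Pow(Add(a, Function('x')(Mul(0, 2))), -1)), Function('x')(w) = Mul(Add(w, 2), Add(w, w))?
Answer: Rational(-7882228, 31) ≈ -2.5427e+5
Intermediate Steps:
Function('x')(w) = Mul(2, w, Add(2, w)) (Function('x')(w) = Mul(Add(2, w), Mul(2, w)) = Mul(2, w, Add(2, w)))
Function('W')(a) = Mul(Pow(a, -1), Add(26, a)) (Function('W')(a) = Mul(Add(a, 26), Pow(Add(a, Mul(2, Mul(0, 2), Add(2, Mul(0, 2)))), -1)) = Mul(Add(26, a), Pow(Add(a, Mul(2, 0, Add(2, 0))), -1)) = Mul(Add(26, a), Pow(Add(a, Mul(2, 0, 2)), -1)) = Mul(Add(26, a), Pow(Add(a, 0), -1)) = Mul(Add(26, a), Pow(a, -1)) = Mul(Pow(a, -1), Add(26, a)))
Add(Mul(Function('W')(-31), 78), Mul(-1, 254278)) = Add(Mul(Mul(Pow(-31, -1), Add(26, -31)), 78), Mul(-1, 254278)) = Add(Mul(Mul(Rational(-1, 31), -5), 78), -254278) = Add(Mul(Rational(5, 31), 78), -254278) = Add(Rational(390, 31), -254278) = Rational(-7882228, 31)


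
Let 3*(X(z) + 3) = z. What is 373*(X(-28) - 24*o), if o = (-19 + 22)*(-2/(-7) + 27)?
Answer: -15485095/21 ≈ -7.3739e+5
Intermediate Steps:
o = 573/7 (o = 3*(-2*(-⅐) + 27) = 3*(2/7 + 27) = 3*(191/7) = 573/7 ≈ 81.857)
X(z) = -3 + z/3
373*(X(-28) - 24*o) = 373*((-3 + (⅓)*(-28)) - 24*573/7) = 373*((-3 - 28/3) - 13752/7) = 373*(-37/3 - 13752/7) = 373*(-41515/21) = -15485095/21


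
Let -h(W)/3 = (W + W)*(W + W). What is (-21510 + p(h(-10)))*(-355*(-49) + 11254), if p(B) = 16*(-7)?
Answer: -619448678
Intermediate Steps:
h(W) = -12*W² (h(W) = -3*(W + W)*(W + W) = -3*2*W*2*W = -12*W²)
p(B) = -112
(-21510 + p(h(-10)))*(-355*(-49) + 11254) = (-21510 - 112)*(-355*(-49) + 11254) = -21622*(17395 + 11254) = -21622*28649 = -619448678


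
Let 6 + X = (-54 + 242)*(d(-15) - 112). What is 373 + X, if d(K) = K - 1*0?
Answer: -23509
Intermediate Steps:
d(K) = K (d(K) = K + 0 = K)
X = -23882 (X = -6 + (-54 + 242)*(-15 - 112) = -6 + 188*(-127) = -6 - 23876 = -23882)
373 + X = 373 - 23882 = -23509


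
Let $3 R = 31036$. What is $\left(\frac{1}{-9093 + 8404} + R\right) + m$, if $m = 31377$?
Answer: $\frac{86240060}{2067} \approx 41722.0$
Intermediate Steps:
$R = \frac{31036}{3}$ ($R = \frac{1}{3} \cdot 31036 = \frac{31036}{3} \approx 10345.0$)
$\left(\frac{1}{-9093 + 8404} + R\right) + m = \left(\frac{1}{-9093 + 8404} + \frac{31036}{3}\right) + 31377 = \left(\frac{1}{-689} + \frac{31036}{3}\right) + 31377 = \left(- \frac{1}{689} + \frac{31036}{3}\right) + 31377 = \frac{21383801}{2067} + 31377 = \frac{86240060}{2067}$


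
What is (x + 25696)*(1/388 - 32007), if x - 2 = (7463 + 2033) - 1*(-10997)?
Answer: -573632864565/388 ≈ -1.4784e+9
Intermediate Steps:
x = 20495 (x = 2 + ((7463 + 2033) - 1*(-10997)) = 2 + (9496 + 10997) = 2 + 20493 = 20495)
(x + 25696)*(1/388 - 32007) = (20495 + 25696)*(1/388 - 32007) = 46191*(1/388 - 32007) = 46191*(-12418715/388) = -573632864565/388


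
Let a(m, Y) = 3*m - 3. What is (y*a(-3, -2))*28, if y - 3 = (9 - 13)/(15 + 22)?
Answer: -35952/37 ≈ -971.68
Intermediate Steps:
a(m, Y) = -3 + 3*m
y = 107/37 (y = 3 + (9 - 13)/(15 + 22) = 3 - 4/37 = 107/37 ≈ 2.8919)
(y*a(-3, -2))*28 = (107*(-3 + 3*(-3))/37)*28 = (107*(-3 - 9)/37)*28 = ((107/37)*(-12))*28 = -1284/37*28 = -35952/37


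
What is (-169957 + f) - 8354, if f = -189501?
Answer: -367812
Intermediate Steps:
(-169957 + f) - 8354 = (-169957 - 189501) - 8354 = -359458 - 8354 = -367812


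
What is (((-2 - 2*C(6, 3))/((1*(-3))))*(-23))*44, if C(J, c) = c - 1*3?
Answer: -2024/3 ≈ -674.67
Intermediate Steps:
C(J, c) = -3 + c (C(J, c) = c - 3 = -3 + c)
(((-2 - 2*C(6, 3))/((1*(-3))))*(-23))*44 = (((-2 - 2*(-3 + 3))/((1*(-3))))*(-23))*44 = (((-2 - 2*0)/(-3))*(-23))*44 = (((-2 + 0)*(-⅓))*(-23))*44 = (-2*(-⅓)*(-23))*44 = ((⅔)*(-23))*44 = -46/3*44 = -2024/3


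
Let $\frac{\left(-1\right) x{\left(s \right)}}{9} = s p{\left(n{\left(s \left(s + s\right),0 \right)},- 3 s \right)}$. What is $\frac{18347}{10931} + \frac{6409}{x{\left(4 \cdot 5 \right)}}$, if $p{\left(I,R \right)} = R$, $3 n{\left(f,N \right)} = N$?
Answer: $\frac{268204379}{118054800} \approx 2.2719$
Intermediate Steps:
$n{\left(f,N \right)} = \frac{N}{3}$
$x{\left(s \right)} = 27 s^{2}$ ($x{\left(s \right)} = - 9 s \left(- 3 s\right) = - 9 \left(- 3 s^{2}\right) = 27 s^{2}$)
$\frac{18347}{10931} + \frac{6409}{x{\left(4 \cdot 5 \right)}} = \frac{18347}{10931} + \frac{6409}{27 \left(4 \cdot 5\right)^{2}} = 18347 \cdot \frac{1}{10931} + \frac{6409}{27 \cdot 20^{2}} = \frac{18347}{10931} + \frac{6409}{27 \cdot 400} = \frac{18347}{10931} + \frac{6409}{10800} = \frac{268204379}{118054800}$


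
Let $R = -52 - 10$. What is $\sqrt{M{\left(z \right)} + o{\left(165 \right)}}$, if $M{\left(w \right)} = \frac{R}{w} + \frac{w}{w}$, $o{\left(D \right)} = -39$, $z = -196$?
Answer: $\frac{i \sqrt{7386}}{14} \approx 6.1387 i$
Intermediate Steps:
$R = -62$
$M{\left(w \right)} = 1 - \frac{62}{w}$ ($M{\left(w \right)} = - \frac{62}{w} + \frac{w}{w} = - \frac{62}{w} + 1 = 1 - \frac{62}{w}$)
$\sqrt{M{\left(z \right)} + o{\left(165 \right)}} = \sqrt{\frac{-62 - 196}{-196} - 39} = \sqrt{\left(- \frac{1}{196}\right) \left(-258\right) - 39} = \sqrt{\frac{129}{98} - 39} = \sqrt{- \frac{3693}{98}} = \frac{i \sqrt{7386}}{14}$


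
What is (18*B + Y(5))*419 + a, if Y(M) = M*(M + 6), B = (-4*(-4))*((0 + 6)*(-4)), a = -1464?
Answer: -2874547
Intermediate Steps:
B = -384 (B = 16*(6*(-4)) = 16*(-24) = -384)
Y(M) = M*(6 + M)
(18*B + Y(5))*419 + a = (18*(-384) + 5*(6 + 5))*419 - 1464 = (-6912 + 5*11)*419 - 1464 = (-6912 + 55)*419 - 1464 = -6857*419 - 1464 = -2873083 - 1464 = -2874547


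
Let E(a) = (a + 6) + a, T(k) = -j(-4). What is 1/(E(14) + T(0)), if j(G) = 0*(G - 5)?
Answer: 1/34 ≈ 0.029412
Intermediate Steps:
j(G) = 0 (j(G) = 0*(-5 + G) = 0)
T(k) = 0 (T(k) = -1*0 = 0)
E(a) = 6 + 2*a (E(a) = (6 + a) + a = 6 + 2*a)
1/(E(14) + T(0)) = 1/((6 + 2*14) + 0) = 1/((6 + 28) + 0) = 1/(34 + 0) = 1/34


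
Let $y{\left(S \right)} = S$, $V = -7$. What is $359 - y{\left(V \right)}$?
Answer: $366$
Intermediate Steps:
$359 - y{\left(V \right)} = 359 - -7 = 359 + 7 = 366$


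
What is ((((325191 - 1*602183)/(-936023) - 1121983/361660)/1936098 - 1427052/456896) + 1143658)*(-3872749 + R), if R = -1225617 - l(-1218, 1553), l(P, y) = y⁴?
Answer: -171496901151572113144917155536277435707/25779535461792237840 ≈ -6.6524e+18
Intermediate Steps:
R = -5816823878098 (R = -1225617 - 1*1553⁴ = -1225617 - 1*5816822652481 = -1225617 - 5816822652481 = -5816823878098)
((((325191 - 1*602183)/(-936023) - 1121983/361660)/1936098 - 1427052/456896) + 1143658)*(-3872749 + R) = ((((325191 - 1*602183)/(-936023) - 1121983/361660)/1936098 - 1427052/456896) + 1143658)*(-3872749 - 5816823878098) = ((((325191 - 602183)*(-1/936023) - 1121983*1/361660)*(1/1936098) - 1427052*1/456896) + 1143658)*(-5816827750847) = (((-276992*(-1/936023) - 1121983/361660)*(1/1936098) - 32433/10384) + 1143658)*(-5816827750847) = (((276992/936023 - 1121983/361660)*(1/1936098) - 32433/10384) + 1143658)*(-5816827750847) = ((-950024966889/338522078180*1/1936098 - 32433/10384) + 1143658)*(-5816827750847) = ((-316674988963/218470639506713880 - 32433/10384) + 1143658)*(-5816827750847) = (-80518881130390189339/25779535461792237840 + 1143658)*(-5816827750847) = (29482891448281256753429381/25779535461792237840)*(-5816827750847) = -171496901151572113144917155536277435707/25779535461792237840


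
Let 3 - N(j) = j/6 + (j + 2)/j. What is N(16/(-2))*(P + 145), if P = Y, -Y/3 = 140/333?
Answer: 686065/1332 ≈ 515.06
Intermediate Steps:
N(j) = 3 - j/6 - (2 + j)/j (N(j) = 3 - (j/6 + (j + 2)/j) = 3 - (j*(1/6) + (2 + j)/j) = 3 - (j/6 + (2 + j)/j) = 3 + (-j/6 - (2 + j)/j) = 3 - j/6 - (2 + j)/j)
Y = -140/111 (Y = -420/333 = -3*140/333 = -140/111 ≈ -1.2613)
P = -140/111 ≈ -1.2613
N(16/(-2))*(P + 145) = (2 - 2/(16/(-2)) - 8/(3*(-2)))*(-140/111 + 145) = (2 - 2/(16*(-1/2)) - 8*(-1)/(3*2))*(15955/111) = (2 - 2/(-8) - 1/6*(-8))*(15955/111) = (2 - 2*(-1/8) + 4/3)*(15955/111) = (2 + 1/4 + 4/3)*(15955/111) = (43/12)*(15955/111) = 686065/1332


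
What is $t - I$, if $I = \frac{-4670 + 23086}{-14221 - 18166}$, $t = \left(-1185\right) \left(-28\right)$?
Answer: $\frac{1074619076}{32387} \approx 33181.0$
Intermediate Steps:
$t = 33180$
$I = - \frac{18416}{32387}$ ($I = \frac{18416}{-32387} = 18416 \left(- \frac{1}{32387}\right) = - \frac{18416}{32387} \approx -0.56862$)
$t - I = 33180 - - \frac{18416}{32387} = 33180 + \frac{18416}{32387} = \frac{1074619076}{32387}$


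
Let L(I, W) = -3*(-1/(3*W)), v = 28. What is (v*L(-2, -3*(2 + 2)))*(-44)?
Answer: 308/3 ≈ 102.67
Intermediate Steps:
L(I, W) = 1/W (L(I, W) = -(-1)/W = 1/W)
(v*L(-2, -3*(2 + 2)))*(-44) = (28/((-3*(2 + 2))))*(-44) = (28/((-3*4)))*(-44) = (28/(-12))*(-44) = (28*(-1/12))*(-44) = -7/3*(-44) = 308/3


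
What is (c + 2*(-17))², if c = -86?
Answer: 14400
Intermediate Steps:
(c + 2*(-17))² = (-86 + 2*(-17))² = (-86 - 34)² = (-120)² = 14400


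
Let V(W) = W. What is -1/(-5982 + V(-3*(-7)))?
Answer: 1/5961 ≈ 0.00016776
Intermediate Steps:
-1/(-5982 + V(-3*(-7))) = -1/(-5982 - 3*(-7)) = -1/(-5982 + 21) = -1/(-5961) = -1*(-1/5961) = 1/5961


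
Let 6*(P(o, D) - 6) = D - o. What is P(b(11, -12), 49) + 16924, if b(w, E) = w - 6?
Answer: 50812/3 ≈ 16937.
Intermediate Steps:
b(w, E) = -6 + w
P(o, D) = 6 - o/6 + D/6 (P(o, D) = 6 + (D - o)/6 = 6 + (-o/6 + D/6) = 6 - o/6 + D/6)
P(b(11, -12), 49) + 16924 = (6 - (-6 + 11)/6 + (⅙)*49) + 16924 = (6 - ⅙*5 + 49/6) + 16924 = (6 - ⅚ + 49/6) + 16924 = 40/3 + 16924 = 50812/3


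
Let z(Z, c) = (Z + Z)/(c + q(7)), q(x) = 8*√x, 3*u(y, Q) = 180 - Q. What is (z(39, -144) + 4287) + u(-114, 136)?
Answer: 8180717/1902 - 39*√7/1268 ≈ 4301.0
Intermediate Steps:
u(y, Q) = 60 - Q/3 (u(y, Q) = (180 - Q)/3 = 60 - Q/3)
z(Z, c) = 2*Z/(c + 8*√7) (z(Z, c) = (Z + Z)/(c + 8*√7) = (2*Z)/(c + 8*√7) = 2*Z/(c + 8*√7))
(z(39, -144) + 4287) + u(-114, 136) = (2*39/(-144 + 8*√7) + 4287) + (60 - ⅓*136) = (78/(-144 + 8*√7) + 4287) + (60 - 136/3) = (4287 + 78/(-144 + 8*√7)) + 44/3 = 12905/3 + 78/(-144 + 8*√7)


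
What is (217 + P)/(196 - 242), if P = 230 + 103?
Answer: -275/23 ≈ -11.957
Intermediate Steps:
P = 333
(217 + P)/(196 - 242) = (217 + 333)/(196 - 242) = 550/(-46) = 550*(-1/46) = -275/23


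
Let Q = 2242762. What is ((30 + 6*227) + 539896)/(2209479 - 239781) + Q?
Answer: 2208782183582/984849 ≈ 2.2428e+6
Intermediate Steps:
((30 + 6*227) + 539896)/(2209479 - 239781) + Q = ((30 + 6*227) + 539896)/(2209479 - 239781) + 2242762 = ((30 + 1362) + 539896)/1969698 + 2242762 = (1392 + 539896)*(1/1969698) + 2242762 = 541288*(1/1969698) + 2242762 = 270644/984849 + 2242762 = 2208782183582/984849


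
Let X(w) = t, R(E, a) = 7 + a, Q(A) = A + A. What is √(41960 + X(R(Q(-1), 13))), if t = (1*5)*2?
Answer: √41970 ≈ 204.87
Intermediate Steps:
Q(A) = 2*A
t = 10 (t = 5*2 = 10)
X(w) = 10
√(41960 + X(R(Q(-1), 13))) = √(41960 + 10) = √41970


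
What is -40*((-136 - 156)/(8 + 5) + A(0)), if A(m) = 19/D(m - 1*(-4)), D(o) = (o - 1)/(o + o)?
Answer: -44000/39 ≈ -1128.2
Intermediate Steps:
D(o) = (-1 + o)/(2*o) (D(o) = (-1 + o)/((2*o)) = (-1 + o)*(1/(2*o)) = (-1 + o)/(2*o))
A(m) = 38*(4 + m)/(3 + m) (A(m) = 19/(((-1 + (m - 1*(-4)))/(2*(m - 1*(-4))))) = 19/(((-1 + (m + 4))/(2*(m + 4)))) = 19/(((-1 + (4 + m))/(2*(4 + m)))) = 19/(((3 + m)/(2*(4 + m)))) = 19*(2*(4 + m)/(3 + m)) = 38*(4 + m)/(3 + m))
-40*((-136 - 156)/(8 + 5) + A(0)) = -40*((-136 - 156)/(8 + 5) + 38*(4 + 0)/(3 + 0)) = -40*(-292/13 + 38*4/3) = -40*(-292*1/13 + 38*(⅓)*4) = -40*(-292/13 + 152/3) = -40*1100/39 = -44000/39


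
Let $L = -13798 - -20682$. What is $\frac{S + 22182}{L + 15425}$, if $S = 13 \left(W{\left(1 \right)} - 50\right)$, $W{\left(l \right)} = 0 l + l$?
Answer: $\frac{21545}{22309} \approx 0.96575$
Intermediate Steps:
$W{\left(l \right)} = l$ ($W{\left(l \right)} = 0 + l = l$)
$S = -637$ ($S = 13 \left(1 - 50\right) = 13 \left(-49\right) = -637$)
$L = 6884$ ($L = -13798 + 20682 = 6884$)
$\frac{S + 22182}{L + 15425} = \frac{-637 + 22182}{6884 + 15425} = \frac{21545}{22309}$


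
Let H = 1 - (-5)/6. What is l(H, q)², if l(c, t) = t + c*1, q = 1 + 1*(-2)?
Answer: 25/36 ≈ 0.69444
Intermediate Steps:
q = -1 (q = 1 - 2 = -1)
H = 11/6 (H = 1 - (-5)/6 = 1 - 1*(-⅚) = 1 + ⅚ = 11/6 ≈ 1.8333)
l(c, t) = c + t (l(c, t) = t + c = c + t)
l(H, q)² = (11/6 - 1)² = (⅚)² = 25/36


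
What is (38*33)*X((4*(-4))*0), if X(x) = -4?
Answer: -5016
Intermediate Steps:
(38*33)*X((4*(-4))*0) = (38*33)*(-4) = 1254*(-4) = -5016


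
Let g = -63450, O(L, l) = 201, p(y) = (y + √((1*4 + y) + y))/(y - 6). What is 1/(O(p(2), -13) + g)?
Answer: -1/63249 ≈ -1.5811e-5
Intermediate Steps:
p(y) = (y + √(4 + 2*y))/(-6 + y) (p(y) = (y + √((4 + y) + y))/(-6 + y) = (y + √(4 + 2*y))/(-6 + y))
1/(O(p(2), -13) + g) = 1/(201 - 63450) = 1/(-63249) = -1/63249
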